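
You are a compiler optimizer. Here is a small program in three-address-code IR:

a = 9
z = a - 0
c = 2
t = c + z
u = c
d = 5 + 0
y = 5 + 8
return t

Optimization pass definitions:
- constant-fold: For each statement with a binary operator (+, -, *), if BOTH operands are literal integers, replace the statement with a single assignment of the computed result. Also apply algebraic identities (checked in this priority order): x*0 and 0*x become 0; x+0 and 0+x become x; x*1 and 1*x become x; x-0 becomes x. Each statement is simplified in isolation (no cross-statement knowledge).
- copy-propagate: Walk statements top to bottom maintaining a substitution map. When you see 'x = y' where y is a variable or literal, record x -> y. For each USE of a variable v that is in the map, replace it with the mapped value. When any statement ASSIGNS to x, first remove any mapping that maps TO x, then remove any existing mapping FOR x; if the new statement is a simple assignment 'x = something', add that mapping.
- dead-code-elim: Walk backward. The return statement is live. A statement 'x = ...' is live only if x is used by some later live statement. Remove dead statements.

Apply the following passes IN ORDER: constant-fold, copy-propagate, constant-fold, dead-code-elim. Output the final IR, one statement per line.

Initial IR:
  a = 9
  z = a - 0
  c = 2
  t = c + z
  u = c
  d = 5 + 0
  y = 5 + 8
  return t
After constant-fold (8 stmts):
  a = 9
  z = a
  c = 2
  t = c + z
  u = c
  d = 5
  y = 13
  return t
After copy-propagate (8 stmts):
  a = 9
  z = 9
  c = 2
  t = 2 + 9
  u = 2
  d = 5
  y = 13
  return t
After constant-fold (8 stmts):
  a = 9
  z = 9
  c = 2
  t = 11
  u = 2
  d = 5
  y = 13
  return t
After dead-code-elim (2 stmts):
  t = 11
  return t

Answer: t = 11
return t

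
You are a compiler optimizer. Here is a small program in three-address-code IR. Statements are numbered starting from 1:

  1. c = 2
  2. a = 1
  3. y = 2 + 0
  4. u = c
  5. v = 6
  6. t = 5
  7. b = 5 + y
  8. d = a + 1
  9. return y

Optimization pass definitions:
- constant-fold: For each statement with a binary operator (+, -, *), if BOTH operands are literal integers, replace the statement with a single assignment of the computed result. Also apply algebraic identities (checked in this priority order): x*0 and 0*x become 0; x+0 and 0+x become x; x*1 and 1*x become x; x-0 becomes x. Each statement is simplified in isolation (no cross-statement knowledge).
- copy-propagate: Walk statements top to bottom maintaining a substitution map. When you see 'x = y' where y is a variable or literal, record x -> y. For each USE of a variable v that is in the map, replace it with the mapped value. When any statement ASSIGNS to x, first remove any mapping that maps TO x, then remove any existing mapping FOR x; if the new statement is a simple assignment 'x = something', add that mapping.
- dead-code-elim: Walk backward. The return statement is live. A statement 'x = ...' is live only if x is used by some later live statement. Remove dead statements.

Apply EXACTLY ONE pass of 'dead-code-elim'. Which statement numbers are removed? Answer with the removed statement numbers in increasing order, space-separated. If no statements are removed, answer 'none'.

Backward liveness scan:
Stmt 1 'c = 2': DEAD (c not in live set [])
Stmt 2 'a = 1': DEAD (a not in live set [])
Stmt 3 'y = 2 + 0': KEEP (y is live); live-in = []
Stmt 4 'u = c': DEAD (u not in live set ['y'])
Stmt 5 'v = 6': DEAD (v not in live set ['y'])
Stmt 6 't = 5': DEAD (t not in live set ['y'])
Stmt 7 'b = 5 + y': DEAD (b not in live set ['y'])
Stmt 8 'd = a + 1': DEAD (d not in live set ['y'])
Stmt 9 'return y': KEEP (return); live-in = ['y']
Removed statement numbers: [1, 2, 4, 5, 6, 7, 8]
Surviving IR:
  y = 2 + 0
  return y

Answer: 1 2 4 5 6 7 8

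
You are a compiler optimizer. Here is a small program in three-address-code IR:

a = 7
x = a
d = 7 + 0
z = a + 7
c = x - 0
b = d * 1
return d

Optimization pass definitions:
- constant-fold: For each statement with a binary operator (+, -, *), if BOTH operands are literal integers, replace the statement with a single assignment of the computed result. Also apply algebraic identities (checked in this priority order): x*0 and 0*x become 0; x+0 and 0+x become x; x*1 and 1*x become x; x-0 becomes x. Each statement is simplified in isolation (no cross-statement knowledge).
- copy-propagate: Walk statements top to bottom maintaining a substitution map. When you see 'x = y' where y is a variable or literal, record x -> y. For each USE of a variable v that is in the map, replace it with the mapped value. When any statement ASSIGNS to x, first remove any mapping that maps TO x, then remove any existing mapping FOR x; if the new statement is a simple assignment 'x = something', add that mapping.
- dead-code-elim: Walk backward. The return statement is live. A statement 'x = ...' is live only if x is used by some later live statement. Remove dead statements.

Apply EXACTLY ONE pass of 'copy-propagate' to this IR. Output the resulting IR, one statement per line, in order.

Applying copy-propagate statement-by-statement:
  [1] a = 7  (unchanged)
  [2] x = a  -> x = 7
  [3] d = 7 + 0  (unchanged)
  [4] z = a + 7  -> z = 7 + 7
  [5] c = x - 0  -> c = 7 - 0
  [6] b = d * 1  (unchanged)
  [7] return d  (unchanged)
Result (7 stmts):
  a = 7
  x = 7
  d = 7 + 0
  z = 7 + 7
  c = 7 - 0
  b = d * 1
  return d

Answer: a = 7
x = 7
d = 7 + 0
z = 7 + 7
c = 7 - 0
b = d * 1
return d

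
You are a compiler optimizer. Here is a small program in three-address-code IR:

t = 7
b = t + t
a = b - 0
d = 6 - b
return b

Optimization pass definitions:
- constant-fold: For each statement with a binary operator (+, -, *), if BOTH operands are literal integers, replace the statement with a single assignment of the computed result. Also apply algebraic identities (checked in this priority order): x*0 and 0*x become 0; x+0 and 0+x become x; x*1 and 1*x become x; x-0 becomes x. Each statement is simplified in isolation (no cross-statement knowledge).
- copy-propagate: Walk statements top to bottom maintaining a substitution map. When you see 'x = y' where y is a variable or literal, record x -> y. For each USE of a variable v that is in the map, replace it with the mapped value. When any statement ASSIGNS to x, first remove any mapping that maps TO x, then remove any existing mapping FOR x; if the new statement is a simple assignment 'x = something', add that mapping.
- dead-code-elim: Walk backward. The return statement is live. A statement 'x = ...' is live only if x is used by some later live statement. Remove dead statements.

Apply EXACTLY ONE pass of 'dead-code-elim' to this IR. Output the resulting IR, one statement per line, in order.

Answer: t = 7
b = t + t
return b

Derivation:
Applying dead-code-elim statement-by-statement:
  [5] return b  -> KEEP (return); live=['b']
  [4] d = 6 - b  -> DEAD (d not live)
  [3] a = b - 0  -> DEAD (a not live)
  [2] b = t + t  -> KEEP; live=['t']
  [1] t = 7  -> KEEP; live=[]
Result (3 stmts):
  t = 7
  b = t + t
  return b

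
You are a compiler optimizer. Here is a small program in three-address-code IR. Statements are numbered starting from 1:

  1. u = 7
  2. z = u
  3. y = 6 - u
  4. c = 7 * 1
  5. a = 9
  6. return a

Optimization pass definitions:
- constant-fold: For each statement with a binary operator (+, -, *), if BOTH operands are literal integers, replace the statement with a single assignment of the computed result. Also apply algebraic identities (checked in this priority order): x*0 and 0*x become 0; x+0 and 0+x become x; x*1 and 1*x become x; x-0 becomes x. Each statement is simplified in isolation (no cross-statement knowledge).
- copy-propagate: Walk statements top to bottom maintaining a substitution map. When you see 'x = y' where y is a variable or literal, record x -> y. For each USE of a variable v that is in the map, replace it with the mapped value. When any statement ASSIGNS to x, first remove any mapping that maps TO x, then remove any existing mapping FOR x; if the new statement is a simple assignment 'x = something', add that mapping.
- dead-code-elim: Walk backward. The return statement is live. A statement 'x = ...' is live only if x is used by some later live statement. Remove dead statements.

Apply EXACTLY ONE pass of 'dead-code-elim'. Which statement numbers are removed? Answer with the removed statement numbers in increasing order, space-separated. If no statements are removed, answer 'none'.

Answer: 1 2 3 4

Derivation:
Backward liveness scan:
Stmt 1 'u = 7': DEAD (u not in live set [])
Stmt 2 'z = u': DEAD (z not in live set [])
Stmt 3 'y = 6 - u': DEAD (y not in live set [])
Stmt 4 'c = 7 * 1': DEAD (c not in live set [])
Stmt 5 'a = 9': KEEP (a is live); live-in = []
Stmt 6 'return a': KEEP (return); live-in = ['a']
Removed statement numbers: [1, 2, 3, 4]
Surviving IR:
  a = 9
  return a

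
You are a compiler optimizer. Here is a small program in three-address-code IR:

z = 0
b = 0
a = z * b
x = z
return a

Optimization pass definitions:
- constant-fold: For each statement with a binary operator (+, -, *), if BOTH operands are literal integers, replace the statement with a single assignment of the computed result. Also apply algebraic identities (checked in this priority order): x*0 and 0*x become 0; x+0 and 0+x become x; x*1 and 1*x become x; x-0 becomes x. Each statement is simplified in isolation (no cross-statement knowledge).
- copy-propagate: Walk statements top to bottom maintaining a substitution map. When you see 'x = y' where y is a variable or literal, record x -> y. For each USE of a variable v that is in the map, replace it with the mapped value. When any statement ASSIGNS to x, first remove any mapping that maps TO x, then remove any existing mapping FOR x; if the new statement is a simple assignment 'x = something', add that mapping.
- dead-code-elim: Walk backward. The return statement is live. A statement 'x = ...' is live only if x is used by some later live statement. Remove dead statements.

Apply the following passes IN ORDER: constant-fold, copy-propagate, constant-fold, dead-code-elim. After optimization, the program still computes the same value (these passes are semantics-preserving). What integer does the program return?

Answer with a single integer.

Initial IR:
  z = 0
  b = 0
  a = z * b
  x = z
  return a
After constant-fold (5 stmts):
  z = 0
  b = 0
  a = z * b
  x = z
  return a
After copy-propagate (5 stmts):
  z = 0
  b = 0
  a = 0 * 0
  x = 0
  return a
After constant-fold (5 stmts):
  z = 0
  b = 0
  a = 0
  x = 0
  return a
After dead-code-elim (2 stmts):
  a = 0
  return a
Evaluate:
  z = 0  =>  z = 0
  b = 0  =>  b = 0
  a = z * b  =>  a = 0
  x = z  =>  x = 0
  return a = 0

Answer: 0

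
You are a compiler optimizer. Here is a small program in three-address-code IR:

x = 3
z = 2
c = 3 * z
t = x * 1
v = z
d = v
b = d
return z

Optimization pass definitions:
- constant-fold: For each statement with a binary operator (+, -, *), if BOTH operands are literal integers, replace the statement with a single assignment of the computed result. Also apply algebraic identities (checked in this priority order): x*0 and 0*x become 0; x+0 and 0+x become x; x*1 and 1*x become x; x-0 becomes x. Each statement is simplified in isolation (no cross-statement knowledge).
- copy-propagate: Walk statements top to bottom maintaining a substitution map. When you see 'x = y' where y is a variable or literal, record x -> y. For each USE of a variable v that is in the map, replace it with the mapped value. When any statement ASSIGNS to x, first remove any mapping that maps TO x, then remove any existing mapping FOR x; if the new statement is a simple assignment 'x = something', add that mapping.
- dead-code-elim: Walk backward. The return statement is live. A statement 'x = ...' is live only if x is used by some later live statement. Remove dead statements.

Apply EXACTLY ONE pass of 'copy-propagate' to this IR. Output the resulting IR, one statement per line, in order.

Applying copy-propagate statement-by-statement:
  [1] x = 3  (unchanged)
  [2] z = 2  (unchanged)
  [3] c = 3 * z  -> c = 3 * 2
  [4] t = x * 1  -> t = 3 * 1
  [5] v = z  -> v = 2
  [6] d = v  -> d = 2
  [7] b = d  -> b = 2
  [8] return z  -> return 2
Result (8 stmts):
  x = 3
  z = 2
  c = 3 * 2
  t = 3 * 1
  v = 2
  d = 2
  b = 2
  return 2

Answer: x = 3
z = 2
c = 3 * 2
t = 3 * 1
v = 2
d = 2
b = 2
return 2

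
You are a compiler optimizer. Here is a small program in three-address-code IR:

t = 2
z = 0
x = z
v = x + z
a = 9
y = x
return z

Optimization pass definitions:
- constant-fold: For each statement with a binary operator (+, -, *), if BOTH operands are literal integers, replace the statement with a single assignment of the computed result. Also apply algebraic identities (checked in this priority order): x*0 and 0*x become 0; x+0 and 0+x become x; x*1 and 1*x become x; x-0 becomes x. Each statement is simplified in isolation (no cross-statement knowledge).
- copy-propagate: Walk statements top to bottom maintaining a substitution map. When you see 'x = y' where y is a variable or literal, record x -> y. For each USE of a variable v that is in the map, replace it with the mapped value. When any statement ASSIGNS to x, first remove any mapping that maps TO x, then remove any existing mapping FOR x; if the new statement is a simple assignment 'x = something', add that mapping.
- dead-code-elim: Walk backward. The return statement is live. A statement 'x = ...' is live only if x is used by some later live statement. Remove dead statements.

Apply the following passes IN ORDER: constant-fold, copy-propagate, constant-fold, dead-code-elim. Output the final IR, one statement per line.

Initial IR:
  t = 2
  z = 0
  x = z
  v = x + z
  a = 9
  y = x
  return z
After constant-fold (7 stmts):
  t = 2
  z = 0
  x = z
  v = x + z
  a = 9
  y = x
  return z
After copy-propagate (7 stmts):
  t = 2
  z = 0
  x = 0
  v = 0 + 0
  a = 9
  y = 0
  return 0
After constant-fold (7 stmts):
  t = 2
  z = 0
  x = 0
  v = 0
  a = 9
  y = 0
  return 0
After dead-code-elim (1 stmts):
  return 0

Answer: return 0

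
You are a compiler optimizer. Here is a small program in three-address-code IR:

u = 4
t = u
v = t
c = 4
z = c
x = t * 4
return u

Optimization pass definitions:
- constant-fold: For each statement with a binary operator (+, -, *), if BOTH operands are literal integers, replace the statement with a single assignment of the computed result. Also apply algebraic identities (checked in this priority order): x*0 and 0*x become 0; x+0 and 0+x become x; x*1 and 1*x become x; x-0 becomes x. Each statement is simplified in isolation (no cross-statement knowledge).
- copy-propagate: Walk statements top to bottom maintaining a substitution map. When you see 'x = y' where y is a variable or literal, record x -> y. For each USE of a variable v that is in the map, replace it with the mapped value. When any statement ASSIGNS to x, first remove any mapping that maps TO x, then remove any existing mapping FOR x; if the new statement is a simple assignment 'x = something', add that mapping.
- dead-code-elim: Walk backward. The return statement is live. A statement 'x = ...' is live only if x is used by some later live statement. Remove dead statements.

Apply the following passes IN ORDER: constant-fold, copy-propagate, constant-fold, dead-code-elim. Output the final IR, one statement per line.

Answer: return 4

Derivation:
Initial IR:
  u = 4
  t = u
  v = t
  c = 4
  z = c
  x = t * 4
  return u
After constant-fold (7 stmts):
  u = 4
  t = u
  v = t
  c = 4
  z = c
  x = t * 4
  return u
After copy-propagate (7 stmts):
  u = 4
  t = 4
  v = 4
  c = 4
  z = 4
  x = 4 * 4
  return 4
After constant-fold (7 stmts):
  u = 4
  t = 4
  v = 4
  c = 4
  z = 4
  x = 16
  return 4
After dead-code-elim (1 stmts):
  return 4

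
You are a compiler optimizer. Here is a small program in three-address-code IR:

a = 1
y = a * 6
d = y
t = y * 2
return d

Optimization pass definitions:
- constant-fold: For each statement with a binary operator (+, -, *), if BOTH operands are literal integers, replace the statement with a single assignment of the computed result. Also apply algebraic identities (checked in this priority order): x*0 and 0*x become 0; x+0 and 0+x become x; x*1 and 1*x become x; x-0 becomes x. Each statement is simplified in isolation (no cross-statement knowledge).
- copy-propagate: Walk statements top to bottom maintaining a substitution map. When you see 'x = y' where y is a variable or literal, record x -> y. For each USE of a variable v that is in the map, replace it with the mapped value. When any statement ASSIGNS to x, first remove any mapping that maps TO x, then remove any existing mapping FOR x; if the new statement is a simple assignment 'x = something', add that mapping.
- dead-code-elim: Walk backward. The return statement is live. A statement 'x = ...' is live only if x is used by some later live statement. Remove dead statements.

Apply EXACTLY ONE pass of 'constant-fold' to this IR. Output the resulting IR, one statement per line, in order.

Applying constant-fold statement-by-statement:
  [1] a = 1  (unchanged)
  [2] y = a * 6  (unchanged)
  [3] d = y  (unchanged)
  [4] t = y * 2  (unchanged)
  [5] return d  (unchanged)
Result (5 stmts):
  a = 1
  y = a * 6
  d = y
  t = y * 2
  return d

Answer: a = 1
y = a * 6
d = y
t = y * 2
return d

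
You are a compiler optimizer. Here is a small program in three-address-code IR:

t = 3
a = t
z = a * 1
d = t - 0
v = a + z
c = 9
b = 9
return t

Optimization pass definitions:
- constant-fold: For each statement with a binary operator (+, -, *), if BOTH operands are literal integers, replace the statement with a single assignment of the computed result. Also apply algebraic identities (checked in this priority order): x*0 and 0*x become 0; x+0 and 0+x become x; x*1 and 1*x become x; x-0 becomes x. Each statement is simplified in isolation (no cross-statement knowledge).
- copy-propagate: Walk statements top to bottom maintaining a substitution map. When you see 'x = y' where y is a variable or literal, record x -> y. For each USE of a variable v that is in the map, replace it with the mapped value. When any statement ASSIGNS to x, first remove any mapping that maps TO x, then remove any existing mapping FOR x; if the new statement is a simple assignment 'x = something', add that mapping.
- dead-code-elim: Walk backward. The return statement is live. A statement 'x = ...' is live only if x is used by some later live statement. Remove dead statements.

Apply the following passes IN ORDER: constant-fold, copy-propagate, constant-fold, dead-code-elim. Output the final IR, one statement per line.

Answer: return 3

Derivation:
Initial IR:
  t = 3
  a = t
  z = a * 1
  d = t - 0
  v = a + z
  c = 9
  b = 9
  return t
After constant-fold (8 stmts):
  t = 3
  a = t
  z = a
  d = t
  v = a + z
  c = 9
  b = 9
  return t
After copy-propagate (8 stmts):
  t = 3
  a = 3
  z = 3
  d = 3
  v = 3 + 3
  c = 9
  b = 9
  return 3
After constant-fold (8 stmts):
  t = 3
  a = 3
  z = 3
  d = 3
  v = 6
  c = 9
  b = 9
  return 3
After dead-code-elim (1 stmts):
  return 3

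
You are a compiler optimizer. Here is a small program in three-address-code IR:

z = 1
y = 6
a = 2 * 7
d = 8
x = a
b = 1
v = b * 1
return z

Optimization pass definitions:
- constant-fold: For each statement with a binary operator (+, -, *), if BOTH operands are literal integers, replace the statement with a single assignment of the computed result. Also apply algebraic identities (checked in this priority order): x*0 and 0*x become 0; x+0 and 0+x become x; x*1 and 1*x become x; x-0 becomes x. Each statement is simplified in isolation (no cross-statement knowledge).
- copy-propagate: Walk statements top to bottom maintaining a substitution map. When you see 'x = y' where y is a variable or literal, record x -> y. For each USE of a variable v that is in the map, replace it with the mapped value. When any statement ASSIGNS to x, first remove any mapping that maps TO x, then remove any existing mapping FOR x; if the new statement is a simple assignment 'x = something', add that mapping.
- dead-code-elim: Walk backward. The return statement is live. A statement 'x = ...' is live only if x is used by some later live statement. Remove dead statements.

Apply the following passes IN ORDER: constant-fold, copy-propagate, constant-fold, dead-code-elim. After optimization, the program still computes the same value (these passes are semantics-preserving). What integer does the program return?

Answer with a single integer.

Initial IR:
  z = 1
  y = 6
  a = 2 * 7
  d = 8
  x = a
  b = 1
  v = b * 1
  return z
After constant-fold (8 stmts):
  z = 1
  y = 6
  a = 14
  d = 8
  x = a
  b = 1
  v = b
  return z
After copy-propagate (8 stmts):
  z = 1
  y = 6
  a = 14
  d = 8
  x = 14
  b = 1
  v = 1
  return 1
After constant-fold (8 stmts):
  z = 1
  y = 6
  a = 14
  d = 8
  x = 14
  b = 1
  v = 1
  return 1
After dead-code-elim (1 stmts):
  return 1
Evaluate:
  z = 1  =>  z = 1
  y = 6  =>  y = 6
  a = 2 * 7  =>  a = 14
  d = 8  =>  d = 8
  x = a  =>  x = 14
  b = 1  =>  b = 1
  v = b * 1  =>  v = 1
  return z = 1

Answer: 1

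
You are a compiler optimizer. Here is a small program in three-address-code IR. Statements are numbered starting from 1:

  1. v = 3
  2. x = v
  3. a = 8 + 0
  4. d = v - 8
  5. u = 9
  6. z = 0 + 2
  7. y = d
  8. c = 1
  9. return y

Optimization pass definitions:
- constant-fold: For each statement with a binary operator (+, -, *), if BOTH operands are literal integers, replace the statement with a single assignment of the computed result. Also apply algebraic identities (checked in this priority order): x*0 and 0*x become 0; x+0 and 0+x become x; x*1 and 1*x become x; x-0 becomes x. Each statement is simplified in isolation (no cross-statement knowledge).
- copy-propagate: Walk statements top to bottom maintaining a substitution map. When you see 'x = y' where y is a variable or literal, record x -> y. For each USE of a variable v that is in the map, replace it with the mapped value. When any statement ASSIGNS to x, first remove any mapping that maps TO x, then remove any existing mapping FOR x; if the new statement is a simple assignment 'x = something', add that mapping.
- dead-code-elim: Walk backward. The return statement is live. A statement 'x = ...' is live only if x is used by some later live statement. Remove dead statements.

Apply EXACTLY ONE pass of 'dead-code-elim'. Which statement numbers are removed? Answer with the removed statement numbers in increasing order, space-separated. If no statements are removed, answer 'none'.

Answer: 2 3 5 6 8

Derivation:
Backward liveness scan:
Stmt 1 'v = 3': KEEP (v is live); live-in = []
Stmt 2 'x = v': DEAD (x not in live set ['v'])
Stmt 3 'a = 8 + 0': DEAD (a not in live set ['v'])
Stmt 4 'd = v - 8': KEEP (d is live); live-in = ['v']
Stmt 5 'u = 9': DEAD (u not in live set ['d'])
Stmt 6 'z = 0 + 2': DEAD (z not in live set ['d'])
Stmt 7 'y = d': KEEP (y is live); live-in = ['d']
Stmt 8 'c = 1': DEAD (c not in live set ['y'])
Stmt 9 'return y': KEEP (return); live-in = ['y']
Removed statement numbers: [2, 3, 5, 6, 8]
Surviving IR:
  v = 3
  d = v - 8
  y = d
  return y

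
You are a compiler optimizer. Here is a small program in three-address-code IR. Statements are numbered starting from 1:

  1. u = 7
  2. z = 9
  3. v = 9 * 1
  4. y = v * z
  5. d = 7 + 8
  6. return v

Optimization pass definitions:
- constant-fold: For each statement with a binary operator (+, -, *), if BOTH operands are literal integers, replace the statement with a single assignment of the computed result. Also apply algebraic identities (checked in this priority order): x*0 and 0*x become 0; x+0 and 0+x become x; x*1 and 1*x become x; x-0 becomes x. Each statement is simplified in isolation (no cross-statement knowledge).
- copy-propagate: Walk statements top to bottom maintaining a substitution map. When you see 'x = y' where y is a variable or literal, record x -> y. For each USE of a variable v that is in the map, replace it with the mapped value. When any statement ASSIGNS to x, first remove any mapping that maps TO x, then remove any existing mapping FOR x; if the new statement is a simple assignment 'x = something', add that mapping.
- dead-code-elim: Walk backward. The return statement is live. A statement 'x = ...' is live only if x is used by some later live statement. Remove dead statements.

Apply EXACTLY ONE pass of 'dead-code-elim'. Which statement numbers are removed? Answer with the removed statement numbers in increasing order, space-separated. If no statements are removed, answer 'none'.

Backward liveness scan:
Stmt 1 'u = 7': DEAD (u not in live set [])
Stmt 2 'z = 9': DEAD (z not in live set [])
Stmt 3 'v = 9 * 1': KEEP (v is live); live-in = []
Stmt 4 'y = v * z': DEAD (y not in live set ['v'])
Stmt 5 'd = 7 + 8': DEAD (d not in live set ['v'])
Stmt 6 'return v': KEEP (return); live-in = ['v']
Removed statement numbers: [1, 2, 4, 5]
Surviving IR:
  v = 9 * 1
  return v

Answer: 1 2 4 5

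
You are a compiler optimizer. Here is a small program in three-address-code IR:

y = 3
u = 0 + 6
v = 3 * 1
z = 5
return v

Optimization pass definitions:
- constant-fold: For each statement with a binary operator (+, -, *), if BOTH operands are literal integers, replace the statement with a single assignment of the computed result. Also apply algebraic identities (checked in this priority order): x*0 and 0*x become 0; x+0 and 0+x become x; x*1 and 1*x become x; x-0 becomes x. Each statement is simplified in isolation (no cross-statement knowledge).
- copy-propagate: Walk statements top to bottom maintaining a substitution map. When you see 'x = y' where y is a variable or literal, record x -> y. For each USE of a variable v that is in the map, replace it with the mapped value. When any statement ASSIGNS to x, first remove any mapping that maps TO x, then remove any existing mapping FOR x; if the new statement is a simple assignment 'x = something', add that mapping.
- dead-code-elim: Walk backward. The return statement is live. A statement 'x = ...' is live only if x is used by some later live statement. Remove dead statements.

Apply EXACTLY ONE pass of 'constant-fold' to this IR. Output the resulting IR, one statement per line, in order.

Answer: y = 3
u = 6
v = 3
z = 5
return v

Derivation:
Applying constant-fold statement-by-statement:
  [1] y = 3  (unchanged)
  [2] u = 0 + 6  -> u = 6
  [3] v = 3 * 1  -> v = 3
  [4] z = 5  (unchanged)
  [5] return v  (unchanged)
Result (5 stmts):
  y = 3
  u = 6
  v = 3
  z = 5
  return v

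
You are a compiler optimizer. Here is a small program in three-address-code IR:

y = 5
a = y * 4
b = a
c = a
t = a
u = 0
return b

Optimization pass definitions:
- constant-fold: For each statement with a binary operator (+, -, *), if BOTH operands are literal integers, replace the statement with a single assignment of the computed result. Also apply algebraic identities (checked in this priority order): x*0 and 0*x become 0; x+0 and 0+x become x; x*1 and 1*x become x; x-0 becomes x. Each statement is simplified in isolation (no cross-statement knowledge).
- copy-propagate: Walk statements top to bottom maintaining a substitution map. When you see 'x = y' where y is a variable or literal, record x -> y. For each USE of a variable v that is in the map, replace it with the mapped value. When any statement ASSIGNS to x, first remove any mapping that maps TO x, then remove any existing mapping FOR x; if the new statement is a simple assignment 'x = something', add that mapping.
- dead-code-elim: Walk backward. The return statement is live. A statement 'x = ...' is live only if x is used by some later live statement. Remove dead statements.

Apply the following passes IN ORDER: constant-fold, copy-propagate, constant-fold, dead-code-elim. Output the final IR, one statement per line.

Answer: a = 20
return a

Derivation:
Initial IR:
  y = 5
  a = y * 4
  b = a
  c = a
  t = a
  u = 0
  return b
After constant-fold (7 stmts):
  y = 5
  a = y * 4
  b = a
  c = a
  t = a
  u = 0
  return b
After copy-propagate (7 stmts):
  y = 5
  a = 5 * 4
  b = a
  c = a
  t = a
  u = 0
  return a
After constant-fold (7 stmts):
  y = 5
  a = 20
  b = a
  c = a
  t = a
  u = 0
  return a
After dead-code-elim (2 stmts):
  a = 20
  return a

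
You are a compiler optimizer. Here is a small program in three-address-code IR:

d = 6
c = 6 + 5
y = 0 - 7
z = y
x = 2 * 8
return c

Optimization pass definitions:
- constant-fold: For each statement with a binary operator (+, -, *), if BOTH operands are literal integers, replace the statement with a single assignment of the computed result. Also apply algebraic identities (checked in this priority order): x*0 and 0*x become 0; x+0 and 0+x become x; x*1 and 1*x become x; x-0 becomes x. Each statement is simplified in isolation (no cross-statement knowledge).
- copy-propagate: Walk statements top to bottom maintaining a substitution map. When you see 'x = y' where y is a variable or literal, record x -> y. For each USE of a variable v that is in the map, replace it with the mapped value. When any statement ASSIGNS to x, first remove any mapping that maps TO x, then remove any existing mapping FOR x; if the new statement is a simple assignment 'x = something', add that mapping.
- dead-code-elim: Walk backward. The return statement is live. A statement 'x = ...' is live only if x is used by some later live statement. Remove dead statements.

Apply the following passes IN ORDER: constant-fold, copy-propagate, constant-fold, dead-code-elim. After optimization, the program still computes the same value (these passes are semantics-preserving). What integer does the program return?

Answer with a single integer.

Initial IR:
  d = 6
  c = 6 + 5
  y = 0 - 7
  z = y
  x = 2 * 8
  return c
After constant-fold (6 stmts):
  d = 6
  c = 11
  y = -7
  z = y
  x = 16
  return c
After copy-propagate (6 stmts):
  d = 6
  c = 11
  y = -7
  z = -7
  x = 16
  return 11
After constant-fold (6 stmts):
  d = 6
  c = 11
  y = -7
  z = -7
  x = 16
  return 11
After dead-code-elim (1 stmts):
  return 11
Evaluate:
  d = 6  =>  d = 6
  c = 6 + 5  =>  c = 11
  y = 0 - 7  =>  y = -7
  z = y  =>  z = -7
  x = 2 * 8  =>  x = 16
  return c = 11

Answer: 11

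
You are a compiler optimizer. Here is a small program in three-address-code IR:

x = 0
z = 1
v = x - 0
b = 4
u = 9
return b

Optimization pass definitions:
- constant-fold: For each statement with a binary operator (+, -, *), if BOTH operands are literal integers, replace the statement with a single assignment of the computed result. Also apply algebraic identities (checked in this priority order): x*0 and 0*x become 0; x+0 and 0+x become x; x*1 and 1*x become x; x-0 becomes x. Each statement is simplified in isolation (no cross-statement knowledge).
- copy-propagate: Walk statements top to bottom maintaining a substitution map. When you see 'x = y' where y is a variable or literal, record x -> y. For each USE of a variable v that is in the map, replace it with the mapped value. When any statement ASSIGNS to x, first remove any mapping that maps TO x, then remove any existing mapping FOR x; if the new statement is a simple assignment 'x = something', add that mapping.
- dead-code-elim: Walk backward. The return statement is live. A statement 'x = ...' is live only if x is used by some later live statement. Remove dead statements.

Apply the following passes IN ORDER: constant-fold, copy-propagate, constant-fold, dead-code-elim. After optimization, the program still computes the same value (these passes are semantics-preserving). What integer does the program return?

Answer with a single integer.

Initial IR:
  x = 0
  z = 1
  v = x - 0
  b = 4
  u = 9
  return b
After constant-fold (6 stmts):
  x = 0
  z = 1
  v = x
  b = 4
  u = 9
  return b
After copy-propagate (6 stmts):
  x = 0
  z = 1
  v = 0
  b = 4
  u = 9
  return 4
After constant-fold (6 stmts):
  x = 0
  z = 1
  v = 0
  b = 4
  u = 9
  return 4
After dead-code-elim (1 stmts):
  return 4
Evaluate:
  x = 0  =>  x = 0
  z = 1  =>  z = 1
  v = x - 0  =>  v = 0
  b = 4  =>  b = 4
  u = 9  =>  u = 9
  return b = 4

Answer: 4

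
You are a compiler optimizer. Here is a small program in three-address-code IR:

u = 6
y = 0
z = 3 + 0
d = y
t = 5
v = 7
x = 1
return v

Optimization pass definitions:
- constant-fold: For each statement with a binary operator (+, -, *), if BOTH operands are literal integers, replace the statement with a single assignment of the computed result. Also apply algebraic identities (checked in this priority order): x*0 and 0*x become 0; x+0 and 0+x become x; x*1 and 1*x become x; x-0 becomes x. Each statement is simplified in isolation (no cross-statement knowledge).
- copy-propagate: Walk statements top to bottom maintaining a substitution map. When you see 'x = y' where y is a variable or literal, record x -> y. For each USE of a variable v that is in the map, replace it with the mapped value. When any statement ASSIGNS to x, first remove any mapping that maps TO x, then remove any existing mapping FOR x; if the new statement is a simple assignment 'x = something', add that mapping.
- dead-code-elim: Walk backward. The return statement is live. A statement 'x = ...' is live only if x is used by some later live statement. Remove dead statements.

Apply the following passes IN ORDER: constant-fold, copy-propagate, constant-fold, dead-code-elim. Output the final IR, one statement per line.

Answer: return 7

Derivation:
Initial IR:
  u = 6
  y = 0
  z = 3 + 0
  d = y
  t = 5
  v = 7
  x = 1
  return v
After constant-fold (8 stmts):
  u = 6
  y = 0
  z = 3
  d = y
  t = 5
  v = 7
  x = 1
  return v
After copy-propagate (8 stmts):
  u = 6
  y = 0
  z = 3
  d = 0
  t = 5
  v = 7
  x = 1
  return 7
After constant-fold (8 stmts):
  u = 6
  y = 0
  z = 3
  d = 0
  t = 5
  v = 7
  x = 1
  return 7
After dead-code-elim (1 stmts):
  return 7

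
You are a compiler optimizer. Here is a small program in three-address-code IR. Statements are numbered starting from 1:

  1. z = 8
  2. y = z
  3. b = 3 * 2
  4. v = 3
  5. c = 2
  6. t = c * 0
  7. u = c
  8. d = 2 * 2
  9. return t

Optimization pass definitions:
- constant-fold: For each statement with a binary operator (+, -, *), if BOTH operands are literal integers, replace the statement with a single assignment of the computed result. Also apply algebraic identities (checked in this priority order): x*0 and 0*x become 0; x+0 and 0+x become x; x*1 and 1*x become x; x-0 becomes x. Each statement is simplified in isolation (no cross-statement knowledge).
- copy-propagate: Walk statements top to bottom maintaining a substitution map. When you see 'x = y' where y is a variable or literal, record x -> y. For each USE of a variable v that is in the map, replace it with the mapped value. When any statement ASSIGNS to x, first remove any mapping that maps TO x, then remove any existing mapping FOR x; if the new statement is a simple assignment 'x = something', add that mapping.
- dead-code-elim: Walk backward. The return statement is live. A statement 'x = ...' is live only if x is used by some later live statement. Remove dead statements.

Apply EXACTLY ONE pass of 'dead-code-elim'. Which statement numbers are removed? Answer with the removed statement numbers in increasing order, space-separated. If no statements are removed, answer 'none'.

Backward liveness scan:
Stmt 1 'z = 8': DEAD (z not in live set [])
Stmt 2 'y = z': DEAD (y not in live set [])
Stmt 3 'b = 3 * 2': DEAD (b not in live set [])
Stmt 4 'v = 3': DEAD (v not in live set [])
Stmt 5 'c = 2': KEEP (c is live); live-in = []
Stmt 6 't = c * 0': KEEP (t is live); live-in = ['c']
Stmt 7 'u = c': DEAD (u not in live set ['t'])
Stmt 8 'd = 2 * 2': DEAD (d not in live set ['t'])
Stmt 9 'return t': KEEP (return); live-in = ['t']
Removed statement numbers: [1, 2, 3, 4, 7, 8]
Surviving IR:
  c = 2
  t = c * 0
  return t

Answer: 1 2 3 4 7 8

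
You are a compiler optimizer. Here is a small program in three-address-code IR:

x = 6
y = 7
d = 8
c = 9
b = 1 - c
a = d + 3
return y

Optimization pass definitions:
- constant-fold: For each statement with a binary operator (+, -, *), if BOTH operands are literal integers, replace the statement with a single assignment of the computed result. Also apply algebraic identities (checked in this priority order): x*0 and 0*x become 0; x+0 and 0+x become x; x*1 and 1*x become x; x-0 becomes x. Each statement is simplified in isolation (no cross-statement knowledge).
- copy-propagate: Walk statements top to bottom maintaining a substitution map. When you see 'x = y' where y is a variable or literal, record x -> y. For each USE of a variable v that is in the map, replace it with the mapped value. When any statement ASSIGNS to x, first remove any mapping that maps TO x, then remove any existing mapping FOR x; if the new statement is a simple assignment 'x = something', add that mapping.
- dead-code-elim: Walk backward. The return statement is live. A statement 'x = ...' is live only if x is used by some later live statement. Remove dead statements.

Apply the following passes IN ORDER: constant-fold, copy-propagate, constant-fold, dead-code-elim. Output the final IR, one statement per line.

Answer: return 7

Derivation:
Initial IR:
  x = 6
  y = 7
  d = 8
  c = 9
  b = 1 - c
  a = d + 3
  return y
After constant-fold (7 stmts):
  x = 6
  y = 7
  d = 8
  c = 9
  b = 1 - c
  a = d + 3
  return y
After copy-propagate (7 stmts):
  x = 6
  y = 7
  d = 8
  c = 9
  b = 1 - 9
  a = 8 + 3
  return 7
After constant-fold (7 stmts):
  x = 6
  y = 7
  d = 8
  c = 9
  b = -8
  a = 11
  return 7
After dead-code-elim (1 stmts):
  return 7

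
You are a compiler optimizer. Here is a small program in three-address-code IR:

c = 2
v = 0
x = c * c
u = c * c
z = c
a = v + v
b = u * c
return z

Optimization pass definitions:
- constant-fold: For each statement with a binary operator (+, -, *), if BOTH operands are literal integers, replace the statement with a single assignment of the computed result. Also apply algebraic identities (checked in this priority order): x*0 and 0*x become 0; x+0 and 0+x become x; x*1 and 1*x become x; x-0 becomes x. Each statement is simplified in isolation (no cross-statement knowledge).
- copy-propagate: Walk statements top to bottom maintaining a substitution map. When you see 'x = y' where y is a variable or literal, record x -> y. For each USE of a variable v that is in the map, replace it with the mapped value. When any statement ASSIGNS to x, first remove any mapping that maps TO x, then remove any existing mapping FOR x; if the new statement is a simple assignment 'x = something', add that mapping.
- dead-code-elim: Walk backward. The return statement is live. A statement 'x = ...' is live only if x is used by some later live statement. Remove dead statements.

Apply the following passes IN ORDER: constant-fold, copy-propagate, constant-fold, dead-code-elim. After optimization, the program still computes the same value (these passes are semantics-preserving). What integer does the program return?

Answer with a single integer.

Answer: 2

Derivation:
Initial IR:
  c = 2
  v = 0
  x = c * c
  u = c * c
  z = c
  a = v + v
  b = u * c
  return z
After constant-fold (8 stmts):
  c = 2
  v = 0
  x = c * c
  u = c * c
  z = c
  a = v + v
  b = u * c
  return z
After copy-propagate (8 stmts):
  c = 2
  v = 0
  x = 2 * 2
  u = 2 * 2
  z = 2
  a = 0 + 0
  b = u * 2
  return 2
After constant-fold (8 stmts):
  c = 2
  v = 0
  x = 4
  u = 4
  z = 2
  a = 0
  b = u * 2
  return 2
After dead-code-elim (1 stmts):
  return 2
Evaluate:
  c = 2  =>  c = 2
  v = 0  =>  v = 0
  x = c * c  =>  x = 4
  u = c * c  =>  u = 4
  z = c  =>  z = 2
  a = v + v  =>  a = 0
  b = u * c  =>  b = 8
  return z = 2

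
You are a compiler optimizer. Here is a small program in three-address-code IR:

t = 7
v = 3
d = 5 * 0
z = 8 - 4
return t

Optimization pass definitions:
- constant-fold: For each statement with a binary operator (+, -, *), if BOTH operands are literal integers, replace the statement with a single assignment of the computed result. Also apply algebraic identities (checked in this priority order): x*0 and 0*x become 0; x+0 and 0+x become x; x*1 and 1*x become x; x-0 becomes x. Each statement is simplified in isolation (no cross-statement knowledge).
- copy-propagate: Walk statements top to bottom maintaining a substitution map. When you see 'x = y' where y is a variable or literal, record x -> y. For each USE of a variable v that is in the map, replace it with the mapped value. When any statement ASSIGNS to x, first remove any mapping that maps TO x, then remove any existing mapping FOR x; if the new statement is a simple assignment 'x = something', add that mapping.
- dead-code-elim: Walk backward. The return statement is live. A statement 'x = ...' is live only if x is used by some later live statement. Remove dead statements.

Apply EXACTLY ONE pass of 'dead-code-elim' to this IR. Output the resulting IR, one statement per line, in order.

Answer: t = 7
return t

Derivation:
Applying dead-code-elim statement-by-statement:
  [5] return t  -> KEEP (return); live=['t']
  [4] z = 8 - 4  -> DEAD (z not live)
  [3] d = 5 * 0  -> DEAD (d not live)
  [2] v = 3  -> DEAD (v not live)
  [1] t = 7  -> KEEP; live=[]
Result (2 stmts):
  t = 7
  return t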